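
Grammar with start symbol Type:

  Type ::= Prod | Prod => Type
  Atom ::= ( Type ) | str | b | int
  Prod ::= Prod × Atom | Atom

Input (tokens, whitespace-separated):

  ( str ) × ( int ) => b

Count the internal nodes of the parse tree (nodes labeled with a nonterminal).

14

[Type [Prod [Prod [Atom ( [Type [Prod [Atom str]]] )]] × [Atom ( [Type [Prod [Atom int]]] )]] => [Type [Prod [Atom b]]]]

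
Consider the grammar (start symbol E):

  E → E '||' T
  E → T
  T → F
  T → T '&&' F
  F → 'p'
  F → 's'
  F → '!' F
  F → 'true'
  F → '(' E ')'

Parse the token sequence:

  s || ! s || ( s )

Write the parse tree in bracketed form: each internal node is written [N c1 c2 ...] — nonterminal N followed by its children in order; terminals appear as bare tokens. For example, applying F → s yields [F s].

E
E || T
E || T || T
T || T || T
F || T || T
s || T || T
s || F || T
s || ! F || T
s || ! s || T
s || ! s || F
s || ! s || ( E )
s || ! s || ( T )
s || ! s || ( F )
s || ! s || ( s )

[E [E [E [T [F s]]] || [T [F ! [F s]]]] || [T [F ( [E [T [F s]]] )]]]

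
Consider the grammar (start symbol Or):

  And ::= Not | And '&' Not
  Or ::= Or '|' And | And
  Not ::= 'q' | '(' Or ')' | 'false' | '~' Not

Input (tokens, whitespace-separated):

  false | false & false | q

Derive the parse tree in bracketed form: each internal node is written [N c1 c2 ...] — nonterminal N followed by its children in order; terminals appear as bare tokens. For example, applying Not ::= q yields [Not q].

[Or [Or [Or [And [Not false]]] | [And [And [Not false]] & [Not false]]] | [And [Not q]]]

Or
Or | And
Or | And | And
And | And | And
Not | And | And
false | And | And
false | And & Not | And
false | Not & Not | And
false | false & Not | And
false | false & false | And
false | false & false | Not
false | false & false | q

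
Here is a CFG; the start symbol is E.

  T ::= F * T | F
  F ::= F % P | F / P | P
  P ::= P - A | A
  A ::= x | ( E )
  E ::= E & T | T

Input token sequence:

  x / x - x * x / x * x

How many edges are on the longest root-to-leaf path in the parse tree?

[E [T [F [F [P [A x]]] / [P [P [A x]] - [A x]]] * [T [F [F [P [A x]]] / [P [A x]]] * [T [F [P [A x]]]]]]]

7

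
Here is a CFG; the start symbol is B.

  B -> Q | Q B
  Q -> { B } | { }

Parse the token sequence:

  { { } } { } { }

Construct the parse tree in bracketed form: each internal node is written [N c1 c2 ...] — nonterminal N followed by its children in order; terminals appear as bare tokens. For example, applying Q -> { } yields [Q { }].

B
Q B
{ B } B
{ Q } B
{ { } } B
{ { } } Q B
{ { } } { } B
{ { } } { } Q
{ { } } { } { }

[B [Q { [B [Q { }]] }] [B [Q { }] [B [Q { }]]]]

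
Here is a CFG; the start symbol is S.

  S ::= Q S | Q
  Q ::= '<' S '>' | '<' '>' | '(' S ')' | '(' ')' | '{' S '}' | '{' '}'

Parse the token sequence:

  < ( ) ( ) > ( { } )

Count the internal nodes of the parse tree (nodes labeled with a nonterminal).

[S [Q < [S [Q ( )] [S [Q ( )]]] >] [S [Q ( [S [Q { }]] )]]]

10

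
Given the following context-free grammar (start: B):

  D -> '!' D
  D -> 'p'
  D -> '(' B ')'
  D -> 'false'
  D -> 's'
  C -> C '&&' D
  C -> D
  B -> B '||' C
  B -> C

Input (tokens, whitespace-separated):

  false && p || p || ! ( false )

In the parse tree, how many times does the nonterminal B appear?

[B [B [B [C [C [D false]] && [D p]]] || [C [D p]]] || [C [D ! [D ( [B [C [D false]]] )]]]]

4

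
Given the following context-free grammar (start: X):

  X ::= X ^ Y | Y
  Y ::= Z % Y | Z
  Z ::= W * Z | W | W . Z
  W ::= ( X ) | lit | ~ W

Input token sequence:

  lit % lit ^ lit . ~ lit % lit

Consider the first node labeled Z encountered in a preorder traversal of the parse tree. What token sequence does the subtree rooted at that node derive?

[X [X [Y [Z [W lit]] % [Y [Z [W lit]]]]] ^ [Y [Z [W lit] . [Z [W ~ [W lit]]]] % [Y [Z [W lit]]]]]

lit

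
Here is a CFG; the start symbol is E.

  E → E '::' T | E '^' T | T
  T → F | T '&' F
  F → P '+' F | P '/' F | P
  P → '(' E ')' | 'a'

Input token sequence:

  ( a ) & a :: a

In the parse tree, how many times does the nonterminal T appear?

[E [E [T [T [F [P ( [E [T [F [P a]]]] )]]] & [F [P a]]]] :: [T [F [P a]]]]

4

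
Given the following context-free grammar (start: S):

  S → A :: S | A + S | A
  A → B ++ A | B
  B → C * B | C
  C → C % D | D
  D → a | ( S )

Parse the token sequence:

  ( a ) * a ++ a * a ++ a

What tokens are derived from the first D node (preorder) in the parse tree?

( a )

[S [A [B [C [D ( [S [A [B [C [D a]]]]] )]] * [B [C [D a]]]] ++ [A [B [C [D a]] * [B [C [D a]]]] ++ [A [B [C [D a]]]]]]]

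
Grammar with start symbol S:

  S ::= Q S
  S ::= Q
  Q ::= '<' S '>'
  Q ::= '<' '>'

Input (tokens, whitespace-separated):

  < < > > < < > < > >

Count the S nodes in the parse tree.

[S [Q < [S [Q < >]] >] [S [Q < [S [Q < >] [S [Q < >]]] >]]]

5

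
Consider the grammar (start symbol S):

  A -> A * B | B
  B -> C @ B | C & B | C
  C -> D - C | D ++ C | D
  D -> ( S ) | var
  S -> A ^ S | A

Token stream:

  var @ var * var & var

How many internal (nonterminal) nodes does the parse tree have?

15

[S [A [A [B [C [D var]] @ [B [C [D var]]]]] * [B [C [D var]] & [B [C [D var]]]]]]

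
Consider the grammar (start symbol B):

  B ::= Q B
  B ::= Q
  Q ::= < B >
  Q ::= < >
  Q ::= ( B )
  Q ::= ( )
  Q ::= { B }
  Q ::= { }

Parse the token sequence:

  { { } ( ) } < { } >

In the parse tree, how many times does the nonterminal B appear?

5

[B [Q { [B [Q { }] [B [Q ( )]]] }] [B [Q < [B [Q { }]] >]]]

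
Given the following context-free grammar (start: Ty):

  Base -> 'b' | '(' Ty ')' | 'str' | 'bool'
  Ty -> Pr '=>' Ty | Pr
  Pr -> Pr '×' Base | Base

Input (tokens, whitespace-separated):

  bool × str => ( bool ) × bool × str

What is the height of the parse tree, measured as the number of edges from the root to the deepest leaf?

9

[Ty [Pr [Pr [Base bool]] × [Base str]] => [Ty [Pr [Pr [Pr [Base ( [Ty [Pr [Base bool]]] )]] × [Base bool]] × [Base str]]]]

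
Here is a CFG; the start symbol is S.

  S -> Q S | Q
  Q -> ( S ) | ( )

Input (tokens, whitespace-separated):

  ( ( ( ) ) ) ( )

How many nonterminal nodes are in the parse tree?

[S [Q ( [S [Q ( [S [Q ( )]] )]] )] [S [Q ( )]]]

8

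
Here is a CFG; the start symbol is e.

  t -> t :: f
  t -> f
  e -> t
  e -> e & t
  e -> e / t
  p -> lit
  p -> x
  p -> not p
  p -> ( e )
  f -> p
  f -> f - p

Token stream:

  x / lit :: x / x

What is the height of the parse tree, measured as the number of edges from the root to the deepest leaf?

6

[e [e [e [t [f [p x]]]] / [t [t [f [p lit]]] :: [f [p x]]]] / [t [f [p x]]]]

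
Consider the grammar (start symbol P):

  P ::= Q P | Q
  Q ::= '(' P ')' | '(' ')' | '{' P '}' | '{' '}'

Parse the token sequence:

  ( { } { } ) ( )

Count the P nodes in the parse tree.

[P [Q ( [P [Q { }] [P [Q { }]]] )] [P [Q ( )]]]

4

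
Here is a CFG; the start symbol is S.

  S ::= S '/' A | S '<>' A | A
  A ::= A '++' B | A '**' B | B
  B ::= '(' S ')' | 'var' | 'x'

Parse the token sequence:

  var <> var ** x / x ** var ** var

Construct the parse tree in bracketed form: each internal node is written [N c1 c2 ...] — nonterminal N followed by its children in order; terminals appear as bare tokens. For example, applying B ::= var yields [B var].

S
S / A
S <> A / A
A <> A / A
B <> A / A
var <> A / A
var <> A ** B / A
var <> B ** B / A
var <> var ** B / A
var <> var ** x / A
var <> var ** x / A ** B
var <> var ** x / A ** B ** B
var <> var ** x / B ** B ** B
var <> var ** x / x ** B ** B
var <> var ** x / x ** var ** B
var <> var ** x / x ** var ** var

[S [S [S [A [B var]]] <> [A [A [B var]] ** [B x]]] / [A [A [A [B x]] ** [B var]] ** [B var]]]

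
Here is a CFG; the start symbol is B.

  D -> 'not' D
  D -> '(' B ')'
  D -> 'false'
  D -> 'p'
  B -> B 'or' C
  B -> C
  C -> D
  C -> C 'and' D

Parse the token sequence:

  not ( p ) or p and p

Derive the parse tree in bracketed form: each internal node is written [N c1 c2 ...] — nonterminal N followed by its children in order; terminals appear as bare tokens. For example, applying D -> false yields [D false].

B
B or C
C or C
D or C
not D or C
not ( B ) or C
not ( C ) or C
not ( D ) or C
not ( p ) or C
not ( p ) or C and D
not ( p ) or D and D
not ( p ) or p and D
not ( p ) or p and p

[B [B [C [D not [D ( [B [C [D p]]] )]]]] or [C [C [D p]] and [D p]]]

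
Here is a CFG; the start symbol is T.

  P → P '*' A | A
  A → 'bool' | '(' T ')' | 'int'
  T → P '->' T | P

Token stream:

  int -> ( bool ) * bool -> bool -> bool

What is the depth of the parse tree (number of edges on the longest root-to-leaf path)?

8

[T [P [A int]] -> [T [P [P [A ( [T [P [A bool]]] )]] * [A bool]] -> [T [P [A bool]] -> [T [P [A bool]]]]]]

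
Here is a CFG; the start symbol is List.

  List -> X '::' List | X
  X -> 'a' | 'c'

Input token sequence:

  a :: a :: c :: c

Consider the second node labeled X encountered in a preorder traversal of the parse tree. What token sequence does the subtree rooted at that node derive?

a

[List [X a] :: [List [X a] :: [List [X c] :: [List [X c]]]]]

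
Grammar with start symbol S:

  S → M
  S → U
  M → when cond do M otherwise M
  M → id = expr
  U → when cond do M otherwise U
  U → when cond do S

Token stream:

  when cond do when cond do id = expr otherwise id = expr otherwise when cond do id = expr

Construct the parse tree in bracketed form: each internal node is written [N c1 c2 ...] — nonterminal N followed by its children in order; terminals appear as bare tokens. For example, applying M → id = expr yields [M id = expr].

[S [U when cond do [M when cond do [M id = expr] otherwise [M id = expr]] otherwise [U when cond do [S [M id = expr]]]]]

S
U
when cond do M otherwise U
when cond do when cond do M otherwise M otherwise U
when cond do when cond do id = expr otherwise M otherwise U
when cond do when cond do id = expr otherwise id = expr otherwise U
when cond do when cond do id = expr otherwise id = expr otherwise when cond do S
when cond do when cond do id = expr otherwise id = expr otherwise when cond do M
when cond do when cond do id = expr otherwise id = expr otherwise when cond do id = expr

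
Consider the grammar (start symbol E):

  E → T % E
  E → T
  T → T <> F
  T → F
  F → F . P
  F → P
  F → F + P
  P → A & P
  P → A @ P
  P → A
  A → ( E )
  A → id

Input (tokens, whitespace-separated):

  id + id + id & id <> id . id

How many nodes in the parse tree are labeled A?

[E [T [T [F [F [F [P [A id]]] + [P [A id]]] + [P [A id] & [P [A id]]]]] <> [F [F [P [A id]]] . [P [A id]]]]]

6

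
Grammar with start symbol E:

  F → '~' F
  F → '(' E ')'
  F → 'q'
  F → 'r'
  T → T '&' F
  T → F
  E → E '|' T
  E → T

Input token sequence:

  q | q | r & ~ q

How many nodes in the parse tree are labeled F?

[E [E [E [T [F q]]] | [T [F q]]] | [T [T [F r]] & [F ~ [F q]]]]

5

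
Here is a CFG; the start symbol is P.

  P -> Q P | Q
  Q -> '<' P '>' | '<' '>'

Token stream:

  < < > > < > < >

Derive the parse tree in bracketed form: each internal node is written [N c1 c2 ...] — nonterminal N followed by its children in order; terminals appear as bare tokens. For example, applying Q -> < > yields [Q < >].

P
Q P
< P > P
< Q > P
< < > > P
< < > > Q P
< < > > < > P
< < > > < > Q
< < > > < > < >

[P [Q < [P [Q < >]] >] [P [Q < >] [P [Q < >]]]]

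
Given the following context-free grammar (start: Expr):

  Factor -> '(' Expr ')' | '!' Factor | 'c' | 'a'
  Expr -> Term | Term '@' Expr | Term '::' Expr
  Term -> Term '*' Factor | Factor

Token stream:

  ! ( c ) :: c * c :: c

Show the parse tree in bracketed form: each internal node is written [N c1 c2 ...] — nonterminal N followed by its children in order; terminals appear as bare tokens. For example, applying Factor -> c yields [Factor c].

[Expr [Term [Factor ! [Factor ( [Expr [Term [Factor c]]] )]]] :: [Expr [Term [Term [Factor c]] * [Factor c]] :: [Expr [Term [Factor c]]]]]

Expr
Term :: Expr
Factor :: Expr
! Factor :: Expr
! ( Expr ) :: Expr
! ( Term ) :: Expr
! ( Factor ) :: Expr
! ( c ) :: Expr
! ( c ) :: Term :: Expr
! ( c ) :: Term * Factor :: Expr
! ( c ) :: Factor * Factor :: Expr
! ( c ) :: c * Factor :: Expr
! ( c ) :: c * c :: Expr
! ( c ) :: c * c :: Term
! ( c ) :: c * c :: Factor
! ( c ) :: c * c :: c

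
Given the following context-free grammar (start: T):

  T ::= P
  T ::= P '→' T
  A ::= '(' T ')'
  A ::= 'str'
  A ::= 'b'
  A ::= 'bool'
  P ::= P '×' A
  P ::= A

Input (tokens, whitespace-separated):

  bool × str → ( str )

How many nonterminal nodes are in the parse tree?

11

[T [P [P [A bool]] × [A str]] → [T [P [A ( [T [P [A str]]] )]]]]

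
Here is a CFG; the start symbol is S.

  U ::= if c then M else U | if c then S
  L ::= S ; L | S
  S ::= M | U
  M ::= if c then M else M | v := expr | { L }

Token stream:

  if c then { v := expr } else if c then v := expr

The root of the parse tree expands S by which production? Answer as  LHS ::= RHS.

S ::= U

[S [U if c then [M { [L [S [M v := expr]]] }] else [U if c then [S [M v := expr]]]]]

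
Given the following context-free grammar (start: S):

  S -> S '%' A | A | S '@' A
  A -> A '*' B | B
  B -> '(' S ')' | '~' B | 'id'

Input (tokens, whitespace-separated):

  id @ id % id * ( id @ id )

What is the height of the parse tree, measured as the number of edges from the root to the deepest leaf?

[S [S [S [A [B id]]] @ [A [B id]]] % [A [A [B id]] * [B ( [S [S [A [B id]]] @ [A [B id]]] )]]]

7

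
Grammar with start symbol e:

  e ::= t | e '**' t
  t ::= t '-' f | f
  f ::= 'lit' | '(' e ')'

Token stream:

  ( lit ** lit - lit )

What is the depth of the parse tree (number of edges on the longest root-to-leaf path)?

[e [t [f ( [e [e [t [f lit]]] ** [t [t [f lit]] - [f lit]]] )]]]

7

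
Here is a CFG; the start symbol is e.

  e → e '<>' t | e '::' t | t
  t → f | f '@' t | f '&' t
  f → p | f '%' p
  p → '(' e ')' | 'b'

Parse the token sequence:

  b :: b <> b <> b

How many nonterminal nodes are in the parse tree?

16

[e [e [e [e [t [f [p b]]]] :: [t [f [p b]]]] <> [t [f [p b]]]] <> [t [f [p b]]]]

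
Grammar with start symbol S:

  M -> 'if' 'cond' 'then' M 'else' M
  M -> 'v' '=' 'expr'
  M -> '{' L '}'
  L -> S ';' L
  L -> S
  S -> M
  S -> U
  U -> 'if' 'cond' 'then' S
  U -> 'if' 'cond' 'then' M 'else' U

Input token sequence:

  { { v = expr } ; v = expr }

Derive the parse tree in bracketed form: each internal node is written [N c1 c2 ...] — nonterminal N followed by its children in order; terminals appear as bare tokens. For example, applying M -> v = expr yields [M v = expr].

S
M
{ L }
{ S ; L }
{ M ; L }
{ { L } ; L }
{ { S } ; L }
{ { M } ; L }
{ { v = expr } ; L }
{ { v = expr } ; S }
{ { v = expr } ; M }
{ { v = expr } ; v = expr }

[S [M { [L [S [M { [L [S [M v = expr]]] }]] ; [L [S [M v = expr]]]] }]]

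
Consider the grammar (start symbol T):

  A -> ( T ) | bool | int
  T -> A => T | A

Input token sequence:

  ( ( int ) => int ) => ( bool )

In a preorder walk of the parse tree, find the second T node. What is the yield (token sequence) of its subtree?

( int ) => int

[T [A ( [T [A ( [T [A int]] )] => [T [A int]]] )] => [T [A ( [T [A bool]] )]]]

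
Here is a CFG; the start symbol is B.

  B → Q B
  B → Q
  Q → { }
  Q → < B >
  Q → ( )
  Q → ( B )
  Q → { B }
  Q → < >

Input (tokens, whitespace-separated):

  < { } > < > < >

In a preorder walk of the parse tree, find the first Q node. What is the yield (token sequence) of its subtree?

[B [Q < [B [Q { }]] >] [B [Q < >] [B [Q < >]]]]

< { } >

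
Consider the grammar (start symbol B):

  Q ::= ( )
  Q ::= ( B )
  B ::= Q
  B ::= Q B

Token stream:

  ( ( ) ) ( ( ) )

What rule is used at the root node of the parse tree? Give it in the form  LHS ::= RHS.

[B [Q ( [B [Q ( )]] )] [B [Q ( [B [Q ( )]] )]]]

B ::= Q B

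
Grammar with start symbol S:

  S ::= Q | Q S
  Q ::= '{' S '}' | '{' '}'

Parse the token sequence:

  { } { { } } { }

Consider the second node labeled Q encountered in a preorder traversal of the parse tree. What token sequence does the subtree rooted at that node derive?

[S [Q { }] [S [Q { [S [Q { }]] }] [S [Q { }]]]]

{ { } }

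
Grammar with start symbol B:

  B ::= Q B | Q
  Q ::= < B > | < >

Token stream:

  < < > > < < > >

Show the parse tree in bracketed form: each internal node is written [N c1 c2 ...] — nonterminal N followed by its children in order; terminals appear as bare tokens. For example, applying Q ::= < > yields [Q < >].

B
Q B
< B > B
< Q > B
< < > > B
< < > > Q
< < > > < B >
< < > > < Q >
< < > > < < > >

[B [Q < [B [Q < >]] >] [B [Q < [B [Q < >]] >]]]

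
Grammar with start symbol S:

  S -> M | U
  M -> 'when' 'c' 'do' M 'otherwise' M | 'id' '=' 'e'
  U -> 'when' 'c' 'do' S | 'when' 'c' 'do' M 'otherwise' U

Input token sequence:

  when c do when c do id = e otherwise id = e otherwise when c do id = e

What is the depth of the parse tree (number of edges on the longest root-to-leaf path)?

[S [U when c do [M when c do [M id = e] otherwise [M id = e]] otherwise [U when c do [S [M id = e]]]]]

5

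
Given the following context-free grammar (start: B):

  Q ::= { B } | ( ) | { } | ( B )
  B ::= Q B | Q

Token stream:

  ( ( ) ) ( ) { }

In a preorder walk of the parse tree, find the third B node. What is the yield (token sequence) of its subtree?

( ) { }

[B [Q ( [B [Q ( )]] )] [B [Q ( )] [B [Q { }]]]]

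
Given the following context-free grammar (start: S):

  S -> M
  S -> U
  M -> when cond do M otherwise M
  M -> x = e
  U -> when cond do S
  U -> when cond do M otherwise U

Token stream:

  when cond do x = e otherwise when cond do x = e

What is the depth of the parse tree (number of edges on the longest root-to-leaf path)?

5

[S [U when cond do [M x = e] otherwise [U when cond do [S [M x = e]]]]]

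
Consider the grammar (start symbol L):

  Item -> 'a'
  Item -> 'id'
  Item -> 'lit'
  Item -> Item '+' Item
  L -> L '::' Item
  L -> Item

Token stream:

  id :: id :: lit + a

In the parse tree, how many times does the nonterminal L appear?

[L [L [L [Item id]] :: [Item id]] :: [Item [Item lit] + [Item a]]]

3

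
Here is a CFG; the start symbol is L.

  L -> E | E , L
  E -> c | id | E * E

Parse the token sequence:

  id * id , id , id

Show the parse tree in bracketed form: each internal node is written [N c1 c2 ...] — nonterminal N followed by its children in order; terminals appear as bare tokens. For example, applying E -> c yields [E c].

L
E , L
E * E , L
id * E , L
id * id , L
id * id , E , L
id * id , id , L
id * id , id , E
id * id , id , id

[L [E [E id] * [E id]] , [L [E id] , [L [E id]]]]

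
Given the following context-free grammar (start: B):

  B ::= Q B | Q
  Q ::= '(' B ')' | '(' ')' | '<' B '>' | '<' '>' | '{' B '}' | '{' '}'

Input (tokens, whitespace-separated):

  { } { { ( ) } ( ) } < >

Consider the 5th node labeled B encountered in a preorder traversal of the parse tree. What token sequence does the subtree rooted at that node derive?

( )

[B [Q { }] [B [Q { [B [Q { [B [Q ( )]] }] [B [Q ( )]]] }] [B [Q < >]]]]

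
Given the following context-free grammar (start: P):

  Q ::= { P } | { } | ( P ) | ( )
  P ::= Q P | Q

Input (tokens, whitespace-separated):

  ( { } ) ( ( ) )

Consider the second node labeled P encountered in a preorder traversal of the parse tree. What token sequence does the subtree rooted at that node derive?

{ }

[P [Q ( [P [Q { }]] )] [P [Q ( [P [Q ( )]] )]]]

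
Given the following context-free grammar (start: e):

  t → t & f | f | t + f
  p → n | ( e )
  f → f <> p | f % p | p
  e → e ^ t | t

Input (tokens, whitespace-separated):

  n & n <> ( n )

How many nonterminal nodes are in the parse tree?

[e [t [t [f [p n]]] & [f [f [p n]] <> [p ( [e [t [f [p n]]]] )]]]]

13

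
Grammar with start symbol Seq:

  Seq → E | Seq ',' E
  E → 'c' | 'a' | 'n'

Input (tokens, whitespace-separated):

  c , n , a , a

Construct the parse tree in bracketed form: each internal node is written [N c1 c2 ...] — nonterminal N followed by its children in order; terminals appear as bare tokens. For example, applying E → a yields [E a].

[Seq [Seq [Seq [Seq [E c]] , [E n]] , [E a]] , [E a]]

Seq
Seq , E
Seq , E , E
Seq , E , E , E
E , E , E , E
c , E , E , E
c , n , E , E
c , n , a , E
c , n , a , a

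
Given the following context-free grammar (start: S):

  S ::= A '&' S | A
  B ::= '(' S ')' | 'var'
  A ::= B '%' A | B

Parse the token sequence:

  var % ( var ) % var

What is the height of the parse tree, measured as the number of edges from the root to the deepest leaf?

[S [A [B var] % [A [B ( [S [A [B var]]] )] % [A [B var]]]]]

7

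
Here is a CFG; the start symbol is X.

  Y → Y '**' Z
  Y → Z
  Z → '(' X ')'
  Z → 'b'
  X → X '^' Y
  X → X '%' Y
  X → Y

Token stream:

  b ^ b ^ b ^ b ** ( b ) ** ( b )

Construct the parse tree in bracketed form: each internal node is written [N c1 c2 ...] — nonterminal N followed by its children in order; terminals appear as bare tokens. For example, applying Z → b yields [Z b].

X
X ^ Y
X ^ Y ^ Y
X ^ Y ^ Y ^ Y
Y ^ Y ^ Y ^ Y
Z ^ Y ^ Y ^ Y
b ^ Y ^ Y ^ Y
b ^ Z ^ Y ^ Y
b ^ b ^ Y ^ Y
b ^ b ^ Z ^ Y
b ^ b ^ b ^ Y
b ^ b ^ b ^ Y ** Z
b ^ b ^ b ^ Y ** Z ** Z
b ^ b ^ b ^ Z ** Z ** Z
b ^ b ^ b ^ b ** Z ** Z
b ^ b ^ b ^ b ** ( X ) ** Z
b ^ b ^ b ^ b ** ( Y ) ** Z
b ^ b ^ b ^ b ** ( Z ) ** Z
b ^ b ^ b ^ b ** ( b ) ** Z
b ^ b ^ b ^ b ** ( b ) ** ( X )
b ^ b ^ b ^ b ** ( b ) ** ( Y )
b ^ b ^ b ^ b ** ( b ) ** ( Z )
b ^ b ^ b ^ b ** ( b ) ** ( b )

[X [X [X [X [Y [Z b]]] ^ [Y [Z b]]] ^ [Y [Z b]]] ^ [Y [Y [Y [Z b]] ** [Z ( [X [Y [Z b]]] )]] ** [Z ( [X [Y [Z b]]] )]]]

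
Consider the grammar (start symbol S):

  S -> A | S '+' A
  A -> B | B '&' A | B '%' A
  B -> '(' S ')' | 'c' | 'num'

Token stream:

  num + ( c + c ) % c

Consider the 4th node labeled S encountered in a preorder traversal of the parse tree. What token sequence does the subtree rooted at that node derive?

[S [S [A [B num]]] + [A [B ( [S [S [A [B c]]] + [A [B c]]] )] % [A [B c]]]]

c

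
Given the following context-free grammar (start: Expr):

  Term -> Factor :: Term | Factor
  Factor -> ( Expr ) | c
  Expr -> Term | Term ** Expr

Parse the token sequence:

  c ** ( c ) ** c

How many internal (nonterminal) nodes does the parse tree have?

[Expr [Term [Factor c]] ** [Expr [Term [Factor ( [Expr [Term [Factor c]]] )]] ** [Expr [Term [Factor c]]]]]

12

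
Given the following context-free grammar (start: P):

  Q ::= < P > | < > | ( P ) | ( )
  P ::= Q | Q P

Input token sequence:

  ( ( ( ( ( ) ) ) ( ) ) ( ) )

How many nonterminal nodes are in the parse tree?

14

[P [Q ( [P [Q ( [P [Q ( [P [Q ( [P [Q ( )]] )]] )] [P [Q ( )]]] )] [P [Q ( )]]] )]]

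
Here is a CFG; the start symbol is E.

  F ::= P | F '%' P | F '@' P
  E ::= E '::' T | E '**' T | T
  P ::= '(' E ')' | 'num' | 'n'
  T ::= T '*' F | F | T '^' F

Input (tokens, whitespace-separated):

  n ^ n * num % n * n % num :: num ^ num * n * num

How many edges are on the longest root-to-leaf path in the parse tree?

8

[E [E [T [T [T [T [F [P n]]] ^ [F [P n]]] * [F [F [P num]] % [P n]]] * [F [F [P n]] % [P num]]]] :: [T [T [T [T [F [P num]]] ^ [F [P num]]] * [F [P n]]] * [F [P num]]]]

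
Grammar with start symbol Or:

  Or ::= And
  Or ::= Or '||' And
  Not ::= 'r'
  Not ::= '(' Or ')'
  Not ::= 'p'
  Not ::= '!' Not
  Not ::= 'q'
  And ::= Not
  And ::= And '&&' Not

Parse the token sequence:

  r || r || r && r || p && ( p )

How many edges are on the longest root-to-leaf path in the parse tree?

[Or [Or [Or [Or [And [Not r]]] || [And [Not r]]] || [And [And [Not r]] && [Not r]]] || [And [And [Not p]] && [Not ( [Or [And [Not p]]] )]]]

6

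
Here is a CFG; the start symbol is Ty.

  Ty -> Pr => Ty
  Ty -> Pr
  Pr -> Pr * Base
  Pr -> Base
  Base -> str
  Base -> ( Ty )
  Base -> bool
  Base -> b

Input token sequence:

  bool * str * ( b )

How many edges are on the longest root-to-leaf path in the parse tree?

6

[Ty [Pr [Pr [Pr [Base bool]] * [Base str]] * [Base ( [Ty [Pr [Base b]]] )]]]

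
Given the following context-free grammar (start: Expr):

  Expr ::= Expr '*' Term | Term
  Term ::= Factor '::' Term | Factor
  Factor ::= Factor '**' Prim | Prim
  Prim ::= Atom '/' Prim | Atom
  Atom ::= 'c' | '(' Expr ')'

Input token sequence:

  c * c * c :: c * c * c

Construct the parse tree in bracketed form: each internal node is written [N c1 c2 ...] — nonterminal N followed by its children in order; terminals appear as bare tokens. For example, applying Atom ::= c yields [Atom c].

[Expr [Expr [Expr [Expr [Expr [Term [Factor [Prim [Atom c]]]]] * [Term [Factor [Prim [Atom c]]]]] * [Term [Factor [Prim [Atom c]]] :: [Term [Factor [Prim [Atom c]]]]]] * [Term [Factor [Prim [Atom c]]]]] * [Term [Factor [Prim [Atom c]]]]]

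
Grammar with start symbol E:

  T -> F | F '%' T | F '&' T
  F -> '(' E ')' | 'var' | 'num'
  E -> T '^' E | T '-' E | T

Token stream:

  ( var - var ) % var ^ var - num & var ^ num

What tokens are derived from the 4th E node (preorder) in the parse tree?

[E [T [F ( [E [T [F var]] - [E [T [F var]]]] )] % [T [F var]]] ^ [E [T [F var]] - [E [T [F num] & [T [F var]]] ^ [E [T [F num]]]]]]

var - num & var ^ num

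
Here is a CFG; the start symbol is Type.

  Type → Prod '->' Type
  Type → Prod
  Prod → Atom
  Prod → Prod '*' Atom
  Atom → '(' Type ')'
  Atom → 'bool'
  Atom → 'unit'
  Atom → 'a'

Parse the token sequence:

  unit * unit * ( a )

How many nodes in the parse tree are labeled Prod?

[Type [Prod [Prod [Prod [Atom unit]] * [Atom unit]] * [Atom ( [Type [Prod [Atom a]]] )]]]

4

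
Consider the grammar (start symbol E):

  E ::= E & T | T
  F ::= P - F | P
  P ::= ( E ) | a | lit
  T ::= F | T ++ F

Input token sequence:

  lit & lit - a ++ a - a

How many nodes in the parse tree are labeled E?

[E [E [T [F [P lit]]]] & [T [T [F [P lit] - [F [P a]]]] ++ [F [P a] - [F [P a]]]]]

2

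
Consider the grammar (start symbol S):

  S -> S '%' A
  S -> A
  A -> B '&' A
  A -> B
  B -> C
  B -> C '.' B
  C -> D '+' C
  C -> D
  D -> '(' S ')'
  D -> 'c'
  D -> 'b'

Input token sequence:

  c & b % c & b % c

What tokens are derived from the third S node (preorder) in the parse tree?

[S [S [S [A [B [C [D c]]] & [A [B [C [D b]]]]]] % [A [B [C [D c]]] & [A [B [C [D b]]]]]] % [A [B [C [D c]]]]]

c & b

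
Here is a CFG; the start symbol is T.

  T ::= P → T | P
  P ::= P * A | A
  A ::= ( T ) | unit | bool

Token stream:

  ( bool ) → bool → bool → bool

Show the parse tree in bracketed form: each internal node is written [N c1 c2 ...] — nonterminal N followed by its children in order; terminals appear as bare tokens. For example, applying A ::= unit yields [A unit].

T
P → T
A → T
( T ) → T
( P ) → T
( A ) → T
( bool ) → T
( bool ) → P → T
( bool ) → A → T
( bool ) → bool → T
( bool ) → bool → P → T
( bool ) → bool → A → T
( bool ) → bool → bool → T
( bool ) → bool → bool → P
( bool ) → bool → bool → A
( bool ) → bool → bool → bool

[T [P [A ( [T [P [A bool]]] )]] → [T [P [A bool]] → [T [P [A bool]] → [T [P [A bool]]]]]]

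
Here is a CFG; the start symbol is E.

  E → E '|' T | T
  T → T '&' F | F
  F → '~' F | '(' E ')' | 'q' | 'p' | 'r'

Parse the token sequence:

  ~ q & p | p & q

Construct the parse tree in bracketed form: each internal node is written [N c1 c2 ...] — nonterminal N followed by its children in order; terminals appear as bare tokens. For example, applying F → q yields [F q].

[E [E [T [T [F ~ [F q]]] & [F p]]] | [T [T [F p]] & [F q]]]

E
E | T
T | T
T & F | T
F & F | T
~ F & F | T
~ q & F | T
~ q & p | T
~ q & p | T & F
~ q & p | F & F
~ q & p | p & F
~ q & p | p & q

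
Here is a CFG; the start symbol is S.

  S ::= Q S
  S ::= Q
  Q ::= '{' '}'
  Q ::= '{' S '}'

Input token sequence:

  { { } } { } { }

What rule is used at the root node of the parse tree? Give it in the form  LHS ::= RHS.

S ::= Q S

[S [Q { [S [Q { }]] }] [S [Q { }] [S [Q { }]]]]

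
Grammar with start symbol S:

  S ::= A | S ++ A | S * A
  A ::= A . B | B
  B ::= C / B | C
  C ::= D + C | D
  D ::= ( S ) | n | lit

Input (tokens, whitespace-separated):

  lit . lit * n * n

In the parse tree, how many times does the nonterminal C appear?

[S [S [S [A [A [B [C [D lit]]]] . [B [C [D lit]]]]] * [A [B [C [D n]]]]] * [A [B [C [D n]]]]]

4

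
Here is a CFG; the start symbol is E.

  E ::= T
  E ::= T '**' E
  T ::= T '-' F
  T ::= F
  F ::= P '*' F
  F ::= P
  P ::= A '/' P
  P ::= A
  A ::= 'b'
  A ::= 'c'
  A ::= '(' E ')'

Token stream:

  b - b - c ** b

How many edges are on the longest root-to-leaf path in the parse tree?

[E [T [T [T [F [P [A b]]]] - [F [P [A b]]]] - [F [P [A c]]]] ** [E [T [F [P [A b]]]]]]

7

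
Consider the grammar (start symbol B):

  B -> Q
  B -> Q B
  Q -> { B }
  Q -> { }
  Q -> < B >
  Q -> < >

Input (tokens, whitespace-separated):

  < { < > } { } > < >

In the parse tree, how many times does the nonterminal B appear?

[B [Q < [B [Q { [B [Q < >]] }] [B [Q { }]]] >] [B [Q < >]]]

5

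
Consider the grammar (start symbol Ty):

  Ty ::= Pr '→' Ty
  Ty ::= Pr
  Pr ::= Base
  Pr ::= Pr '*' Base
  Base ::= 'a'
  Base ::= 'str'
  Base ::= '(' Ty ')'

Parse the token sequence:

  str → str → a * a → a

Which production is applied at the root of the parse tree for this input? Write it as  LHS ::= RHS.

Ty ::= Pr '→' Ty

[Ty [Pr [Base str]] → [Ty [Pr [Base str]] → [Ty [Pr [Pr [Base a]] * [Base a]] → [Ty [Pr [Base a]]]]]]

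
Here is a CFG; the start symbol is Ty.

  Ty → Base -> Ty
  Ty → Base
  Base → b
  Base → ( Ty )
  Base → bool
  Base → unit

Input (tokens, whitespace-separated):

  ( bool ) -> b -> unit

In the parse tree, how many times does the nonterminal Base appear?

[Ty [Base ( [Ty [Base bool]] )] -> [Ty [Base b] -> [Ty [Base unit]]]]

4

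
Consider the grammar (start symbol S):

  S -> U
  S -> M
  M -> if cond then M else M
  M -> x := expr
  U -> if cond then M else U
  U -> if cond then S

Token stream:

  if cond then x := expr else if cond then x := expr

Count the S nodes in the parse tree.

[S [U if cond then [M x := expr] else [U if cond then [S [M x := expr]]]]]

2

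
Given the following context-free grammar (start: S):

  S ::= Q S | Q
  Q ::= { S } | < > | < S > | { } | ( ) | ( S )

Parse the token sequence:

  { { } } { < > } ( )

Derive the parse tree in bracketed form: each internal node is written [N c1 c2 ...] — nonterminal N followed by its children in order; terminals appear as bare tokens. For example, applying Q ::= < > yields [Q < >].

S
Q S
{ S } S
{ Q } S
{ { } } S
{ { } } Q S
{ { } } { S } S
{ { } } { Q } S
{ { } } { < > } S
{ { } } { < > } Q
{ { } } { < > } ( )

[S [Q { [S [Q { }]] }] [S [Q { [S [Q < >]] }] [S [Q ( )]]]]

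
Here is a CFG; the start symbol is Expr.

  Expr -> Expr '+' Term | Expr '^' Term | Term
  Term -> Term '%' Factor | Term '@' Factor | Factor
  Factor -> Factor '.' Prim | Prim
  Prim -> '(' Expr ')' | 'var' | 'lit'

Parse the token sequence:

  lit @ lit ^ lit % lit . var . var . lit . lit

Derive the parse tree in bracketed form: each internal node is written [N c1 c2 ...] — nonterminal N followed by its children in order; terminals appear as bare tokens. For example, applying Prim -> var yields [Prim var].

[Expr [Expr [Term [Term [Factor [Prim lit]]] @ [Factor [Prim lit]]]] ^ [Term [Term [Factor [Prim lit]]] % [Factor [Factor [Factor [Factor [Factor [Prim lit]] . [Prim var]] . [Prim var]] . [Prim lit]] . [Prim lit]]]]

Expr
Expr ^ Term
Term ^ Term
Term @ Factor ^ Term
Factor @ Factor ^ Term
Prim @ Factor ^ Term
lit @ Factor ^ Term
lit @ Prim ^ Term
lit @ lit ^ Term
lit @ lit ^ Term % Factor
lit @ lit ^ Factor % Factor
lit @ lit ^ Prim % Factor
lit @ lit ^ lit % Factor
lit @ lit ^ lit % Factor . Prim
lit @ lit ^ lit % Factor . Prim . Prim
lit @ lit ^ lit % Factor . Prim . Prim . Prim
lit @ lit ^ lit % Factor . Prim . Prim . Prim . Prim
lit @ lit ^ lit % Prim . Prim . Prim . Prim . Prim
lit @ lit ^ lit % lit . Prim . Prim . Prim . Prim
lit @ lit ^ lit % lit . var . Prim . Prim . Prim
lit @ lit ^ lit % lit . var . var . Prim . Prim
lit @ lit ^ lit % lit . var . var . lit . Prim
lit @ lit ^ lit % lit . var . var . lit . lit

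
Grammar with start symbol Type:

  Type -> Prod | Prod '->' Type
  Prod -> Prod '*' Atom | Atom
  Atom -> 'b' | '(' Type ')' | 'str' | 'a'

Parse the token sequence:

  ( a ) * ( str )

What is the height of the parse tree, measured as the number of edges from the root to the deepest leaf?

[Type [Prod [Prod [Atom ( [Type [Prod [Atom a]]] )]] * [Atom ( [Type [Prod [Atom str]]] )]]]

7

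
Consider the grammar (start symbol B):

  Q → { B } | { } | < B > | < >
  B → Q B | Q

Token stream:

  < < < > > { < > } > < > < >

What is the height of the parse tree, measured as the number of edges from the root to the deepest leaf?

[B [Q < [B [Q < [B [Q < >]] >] [B [Q { [B [Q < >]] }]]] >] [B [Q < >] [B [Q < >]]]]

7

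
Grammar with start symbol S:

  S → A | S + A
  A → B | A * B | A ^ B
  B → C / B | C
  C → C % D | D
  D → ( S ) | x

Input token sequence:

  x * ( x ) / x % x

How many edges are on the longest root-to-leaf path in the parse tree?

[S [A [A [B [C [D x]]]] * [B [C [D ( [S [A [B [C [D x]]]]] )]] / [B [C [C [D x]] % [D x]]]]]]

10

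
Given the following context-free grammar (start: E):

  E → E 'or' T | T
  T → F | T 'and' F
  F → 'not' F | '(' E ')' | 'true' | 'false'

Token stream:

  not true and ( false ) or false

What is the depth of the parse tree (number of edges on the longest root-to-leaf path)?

7

[E [E [T [T [F not [F true]]] and [F ( [E [T [F false]]] )]]] or [T [F false]]]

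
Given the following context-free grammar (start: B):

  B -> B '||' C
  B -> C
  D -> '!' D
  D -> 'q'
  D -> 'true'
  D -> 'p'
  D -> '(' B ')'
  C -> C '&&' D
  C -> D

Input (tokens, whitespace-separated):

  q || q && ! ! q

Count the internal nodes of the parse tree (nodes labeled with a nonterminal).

[B [B [C [D q]]] || [C [C [D q]] && [D ! [D ! [D q]]]]]

10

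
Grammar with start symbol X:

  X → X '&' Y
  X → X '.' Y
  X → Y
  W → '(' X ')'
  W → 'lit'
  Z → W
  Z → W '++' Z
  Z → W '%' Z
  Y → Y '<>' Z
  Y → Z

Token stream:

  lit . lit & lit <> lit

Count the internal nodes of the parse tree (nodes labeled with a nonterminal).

[X [X [X [Y [Z [W lit]]]] . [Y [Z [W lit]]]] & [Y [Y [Z [W lit]]] <> [Z [W lit]]]]

15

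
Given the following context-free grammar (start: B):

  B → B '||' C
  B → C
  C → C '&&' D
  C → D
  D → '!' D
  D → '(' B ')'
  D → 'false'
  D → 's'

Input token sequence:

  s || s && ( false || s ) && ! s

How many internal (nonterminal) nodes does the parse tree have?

[B [B [C [D s]]] || [C [C [C [D s]] && [D ( [B [B [C [D false]]] || [C [D s]]] )]] && [D ! [D s]]]]

17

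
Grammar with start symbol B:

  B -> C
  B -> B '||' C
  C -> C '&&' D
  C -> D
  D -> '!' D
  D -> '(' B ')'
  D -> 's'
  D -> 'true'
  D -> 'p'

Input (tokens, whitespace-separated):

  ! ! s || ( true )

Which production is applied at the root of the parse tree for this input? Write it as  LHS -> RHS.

[B [B [C [D ! [D ! [D s]]]]] || [C [D ( [B [C [D true]]] )]]]

B -> B '||' C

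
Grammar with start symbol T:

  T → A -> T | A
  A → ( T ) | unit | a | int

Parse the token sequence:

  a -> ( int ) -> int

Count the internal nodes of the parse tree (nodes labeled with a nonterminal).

[T [A a] -> [T [A ( [T [A int]] )] -> [T [A int]]]]

8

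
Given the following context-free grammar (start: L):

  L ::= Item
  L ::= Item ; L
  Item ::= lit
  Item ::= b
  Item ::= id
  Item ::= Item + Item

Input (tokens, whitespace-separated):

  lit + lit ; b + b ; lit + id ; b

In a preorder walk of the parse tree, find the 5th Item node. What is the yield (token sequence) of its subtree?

b

[L [Item [Item lit] + [Item lit]] ; [L [Item [Item b] + [Item b]] ; [L [Item [Item lit] + [Item id]] ; [L [Item b]]]]]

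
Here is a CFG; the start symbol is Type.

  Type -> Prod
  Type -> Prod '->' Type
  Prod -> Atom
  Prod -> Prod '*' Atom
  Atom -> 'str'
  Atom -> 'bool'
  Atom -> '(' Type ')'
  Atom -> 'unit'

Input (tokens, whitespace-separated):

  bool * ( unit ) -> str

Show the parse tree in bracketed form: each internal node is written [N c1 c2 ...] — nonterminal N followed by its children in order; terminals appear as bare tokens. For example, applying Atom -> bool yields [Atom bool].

Type
Prod -> Type
Prod * Atom -> Type
Atom * Atom -> Type
bool * Atom -> Type
bool * ( Type ) -> Type
bool * ( Prod ) -> Type
bool * ( Atom ) -> Type
bool * ( unit ) -> Type
bool * ( unit ) -> Prod
bool * ( unit ) -> Atom
bool * ( unit ) -> str

[Type [Prod [Prod [Atom bool]] * [Atom ( [Type [Prod [Atom unit]]] )]] -> [Type [Prod [Atom str]]]]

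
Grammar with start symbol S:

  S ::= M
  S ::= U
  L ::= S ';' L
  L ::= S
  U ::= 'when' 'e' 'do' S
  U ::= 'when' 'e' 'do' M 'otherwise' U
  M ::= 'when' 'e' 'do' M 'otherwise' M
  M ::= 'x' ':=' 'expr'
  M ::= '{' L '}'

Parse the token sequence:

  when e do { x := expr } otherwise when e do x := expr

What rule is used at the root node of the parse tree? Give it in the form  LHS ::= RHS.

S ::= U

[S [U when e do [M { [L [S [M x := expr]]] }] otherwise [U when e do [S [M x := expr]]]]]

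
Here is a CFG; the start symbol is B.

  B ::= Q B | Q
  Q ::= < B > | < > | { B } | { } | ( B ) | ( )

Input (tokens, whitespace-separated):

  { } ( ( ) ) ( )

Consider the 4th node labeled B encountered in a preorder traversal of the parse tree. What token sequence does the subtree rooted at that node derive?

( )

[B [Q { }] [B [Q ( [B [Q ( )]] )] [B [Q ( )]]]]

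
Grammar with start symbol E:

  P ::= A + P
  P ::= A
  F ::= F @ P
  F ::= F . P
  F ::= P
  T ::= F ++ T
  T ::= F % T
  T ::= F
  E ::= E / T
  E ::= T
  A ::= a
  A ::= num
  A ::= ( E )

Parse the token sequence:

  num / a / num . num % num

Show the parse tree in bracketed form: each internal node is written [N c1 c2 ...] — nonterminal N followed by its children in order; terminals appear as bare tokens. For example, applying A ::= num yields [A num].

E
E / T
E / T / T
T / T / T
F / T / T
P / T / T
A / T / T
num / T / T
num / F / T
num / P / T
num / A / T
num / a / T
num / a / F % T
num / a / F . P % T
num / a / P . P % T
num / a / A . P % T
num / a / num . P % T
num / a / num . A % T
num / a / num . num % T
num / a / num . num % F
num / a / num . num % P
num / a / num . num % A
num / a / num . num % num

[E [E [E [T [F [P [A num]]]]] / [T [F [P [A a]]]]] / [T [F [F [P [A num]]] . [P [A num]]] % [T [F [P [A num]]]]]]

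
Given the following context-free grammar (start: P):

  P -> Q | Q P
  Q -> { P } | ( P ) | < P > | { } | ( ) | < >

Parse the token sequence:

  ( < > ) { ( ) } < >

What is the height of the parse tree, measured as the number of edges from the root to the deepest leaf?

5

[P [Q ( [P [Q < >]] )] [P [Q { [P [Q ( )]] }] [P [Q < >]]]]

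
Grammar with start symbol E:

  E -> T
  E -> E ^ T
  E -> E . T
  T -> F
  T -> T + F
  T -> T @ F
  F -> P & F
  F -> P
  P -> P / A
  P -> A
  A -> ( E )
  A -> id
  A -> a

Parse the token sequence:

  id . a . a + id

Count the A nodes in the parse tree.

[E [E [E [T [F [P [A id]]]]] . [T [F [P [A a]]]]] . [T [T [F [P [A a]]]] + [F [P [A id]]]]]

4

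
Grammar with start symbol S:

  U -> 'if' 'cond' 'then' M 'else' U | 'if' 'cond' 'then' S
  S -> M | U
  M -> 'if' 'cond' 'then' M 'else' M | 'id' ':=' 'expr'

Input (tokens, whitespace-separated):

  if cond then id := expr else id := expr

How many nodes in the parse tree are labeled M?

[S [M if cond then [M id := expr] else [M id := expr]]]

3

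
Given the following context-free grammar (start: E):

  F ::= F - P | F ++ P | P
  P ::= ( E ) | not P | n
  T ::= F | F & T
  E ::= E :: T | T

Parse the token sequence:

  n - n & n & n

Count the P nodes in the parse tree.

[E [T [F [F [P n]] - [P n]] & [T [F [P n]] & [T [F [P n]]]]]]

4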